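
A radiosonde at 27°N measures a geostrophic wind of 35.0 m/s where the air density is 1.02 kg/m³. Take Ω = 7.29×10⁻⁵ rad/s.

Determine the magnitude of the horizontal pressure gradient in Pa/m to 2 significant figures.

2.4×10⁻³ Pa/m

Coriolis parameter at 27°N:
f = 2Ω sin φ = 2 × 7.29×10⁻⁵ × sin 27° = 6.62×10⁻⁵ s⁻¹
Geostrophic balance rearranged: |∂P/∂n| = f ρ V_g
|∂P/∂n| = 6.62×10⁻⁵ × 1.02 × 35.0 = 2.36×10⁻³ Pa/m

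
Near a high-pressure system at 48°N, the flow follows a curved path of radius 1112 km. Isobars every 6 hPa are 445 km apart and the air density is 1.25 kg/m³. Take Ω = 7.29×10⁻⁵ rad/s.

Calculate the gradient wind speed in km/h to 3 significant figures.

39.4 km/h

Coriolis parameter at 48°N:
f = 2Ω sin φ = 2 × 7.29×10⁻⁵ × sin 48° = 1.08×10⁻⁴ s⁻¹
Pressure gradient: |∂P/∂n| = 600 Pa / 445000 m = 1.35×10⁻³ Pa/m
Geostrophic speed: V_g = |∂P/∂n|/(fρ) = 1.35×10⁻³/(1.08×10⁻⁴ × 1.25) = 9.96 m/s
Around a high, pressure-gradient force acts outward with centrifugal, so Coriolis balances both:
fV = (1/ρ)|∂P/∂n| + V²/R  →  V² − fR·V + fR·V_g = 0
With fR = 1.08×10⁻⁴ × 1112×10³ m = 120 m/s:
V = [fR − √((fR)² − 4 fR V_g)]/2 = [120 − √(120² − 4×120×9.96)]/2 = 11 m/s
Supergeostrophic (V > V_g = 9.96 m/s), as expected around a high.
Converting: 11 m/s × 3.6 = 39.4 km/h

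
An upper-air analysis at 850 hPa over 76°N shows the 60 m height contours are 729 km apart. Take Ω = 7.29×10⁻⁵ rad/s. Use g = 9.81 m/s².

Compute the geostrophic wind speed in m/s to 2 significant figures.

Coriolis parameter at 76°N:
f = 2Ω sin φ = 2 × 7.29×10⁻⁵ × sin 76° = 1.41×10⁻⁴ s⁻¹
Height gradient: |∂Z/∂n| = 60 m / 729000 m = 8.23×10⁻⁵
On a pressure surface, geostrophic balance gives V_g = (g/f)|∂Z/∂n|:
V_g = 9.81 × 8.23×10⁻⁵ / 1.41×10⁻⁴ = 5.71 m/s

5.7 m/s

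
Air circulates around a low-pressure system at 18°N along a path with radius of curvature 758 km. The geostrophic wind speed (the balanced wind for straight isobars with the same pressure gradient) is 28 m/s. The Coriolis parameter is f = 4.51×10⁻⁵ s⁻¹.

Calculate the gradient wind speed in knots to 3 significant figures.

Around a low, centrifugal force acts outward with Coriolis, so pressure-gradient force balances both:
(1/ρ)|∂P/∂n| = fV + V²/R  →  V² + fR·V − fR·V_g = 0
With fR = 4.51×10⁻⁵ × 758×10³ m = 34.2 m/s:
V = [−fR + √((fR)² + 4 fR V_g)]/2 = [−34.2 + √(34.2² + 4×34.2×28)]/2 = 18.3 m/s
Subgeostrophic (V < V_g = 28 m/s), as expected around a low.
Converting: 18.3 m/s × 1.944 = 35.5 knots

35.5 knots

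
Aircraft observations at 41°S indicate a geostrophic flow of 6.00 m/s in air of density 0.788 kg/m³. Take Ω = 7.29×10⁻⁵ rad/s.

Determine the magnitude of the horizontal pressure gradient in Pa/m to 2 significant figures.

4.5×10⁻⁴ Pa/m

Coriolis parameter at 41°S:
f = 2Ω sin φ = 2 × 7.29×10⁻⁵ × sin 41° = 9.57×10⁻⁵ s⁻¹
Geostrophic balance rearranged: |∂P/∂n| = f ρ V_g
|∂P/∂n| = 9.57×10⁻⁵ × 0.788 × 6.00 = 4.52×10⁻⁴ Pa/m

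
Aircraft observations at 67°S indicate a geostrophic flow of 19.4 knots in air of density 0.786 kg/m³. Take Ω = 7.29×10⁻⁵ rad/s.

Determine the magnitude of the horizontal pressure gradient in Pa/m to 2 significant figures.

1.1×10⁻³ Pa/m

Coriolis parameter at 67°S:
f = 2Ω sin φ = 2 × 7.29×10⁻⁵ × sin 67° = 1.34×10⁻⁴ s⁻¹
Wind speed in SI: 19.4 knots = 9.98 m/s
Geostrophic balance rearranged: |∂P/∂n| = f ρ V_g
|∂P/∂n| = 1.34×10⁻⁴ × 0.786 × 9.98 = 1.05×10⁻³ Pa/m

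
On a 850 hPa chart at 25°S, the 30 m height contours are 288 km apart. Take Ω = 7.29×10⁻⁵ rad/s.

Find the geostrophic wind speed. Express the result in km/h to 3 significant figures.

59.7 km/h

Coriolis parameter at 25°S:
f = 2Ω sin φ = 2 × 7.29×10⁻⁵ × sin 25° = 6.16×10⁻⁵ s⁻¹
Height gradient: |∂Z/∂n| = 30 m / 288000 m = 1.04×10⁻⁴
On a pressure surface, geostrophic balance gives V_g = (g/f)|∂Z/∂n|:
V_g = 9.81 × 1.04×10⁻⁴ / 6.16×10⁻⁵ = 16.6 m/s
Converting: 16.6 m/s × 3.6 = 59.7 km/h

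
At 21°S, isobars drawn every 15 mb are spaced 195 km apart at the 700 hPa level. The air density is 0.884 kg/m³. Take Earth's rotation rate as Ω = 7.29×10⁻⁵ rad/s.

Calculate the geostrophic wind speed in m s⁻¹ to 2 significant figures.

170 m s⁻¹

Coriolis parameter at 21°S:
f = 2Ω sin φ = 2 × 7.29×10⁻⁵ × sin 21° = 5.23×10⁻⁵ s⁻¹
Pressure gradient: |∂P/∂n| = 1500 Pa / 195000 m = 7.69×10⁻³ Pa/m
Geostrophic balance (pressure-gradient force = Coriolis force):
V_g = (1/(fρ)) |∂P/∂n| = 7.69×10⁻³ / (5.23×10⁻⁵ × 0.884) = 167 m/s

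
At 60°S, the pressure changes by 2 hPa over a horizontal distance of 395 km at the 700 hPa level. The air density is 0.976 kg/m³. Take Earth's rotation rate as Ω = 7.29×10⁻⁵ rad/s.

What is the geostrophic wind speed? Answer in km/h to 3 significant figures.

Coriolis parameter at 60°S:
f = 2Ω sin φ = 2 × 7.29×10⁻⁵ × sin 60° = 1.26×10⁻⁴ s⁻¹
Pressure gradient: |∂P/∂n| = 200 Pa / 395000 m = 5.06×10⁻⁴ Pa/m
Geostrophic balance (pressure-gradient force = Coriolis force):
V_g = (1/(fρ)) |∂P/∂n| = 5.06×10⁻⁴ / (1.26×10⁻⁴ × 0.976) = 4.11 m/s
Converting: 4.11 m/s × 3.6 = 14.8 km/h

14.8 km/h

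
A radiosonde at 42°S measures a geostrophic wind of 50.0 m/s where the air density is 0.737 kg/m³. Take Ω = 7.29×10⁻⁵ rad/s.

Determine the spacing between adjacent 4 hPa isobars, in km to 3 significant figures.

111 km

Coriolis parameter at 42°S:
f = 2Ω sin φ = 2 × 7.29×10⁻⁵ × sin 42° = 9.76×10⁻⁵ s⁻¹
Geostrophic balance rearranged: |∂P/∂n| = f ρ V_g
|∂P/∂n| = 9.76×10⁻⁵ × 0.737 × 50.0 = 3.60×10⁻³ Pa/m
Isobar spacing: Δn = ΔP/|∂P/∂n| = 400 Pa / 3.60×10⁻³ Pa/m = 111264 m ≈ 111 km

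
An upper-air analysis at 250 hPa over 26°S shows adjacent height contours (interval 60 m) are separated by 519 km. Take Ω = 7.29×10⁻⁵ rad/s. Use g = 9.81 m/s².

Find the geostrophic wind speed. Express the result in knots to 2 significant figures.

Coriolis parameter at 26°S:
f = 2Ω sin φ = 2 × 7.29×10⁻⁵ × sin 26° = 6.39×10⁻⁵ s⁻¹
Height gradient: |∂Z/∂n| = 60 m / 519000 m = 1.16×10⁻⁴
On a pressure surface, geostrophic balance gives V_g = (g/f)|∂Z/∂n|:
V_g = 9.81 × 1.16×10⁻⁴ / 6.39×10⁻⁵ = 17.7 m/s
Converting: 17.7 m/s × 1.944 = 34 knots

34 knots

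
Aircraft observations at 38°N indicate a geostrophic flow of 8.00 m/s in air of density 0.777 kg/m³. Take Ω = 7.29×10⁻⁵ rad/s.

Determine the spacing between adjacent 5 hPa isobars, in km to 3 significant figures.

Coriolis parameter at 38°N:
f = 2Ω sin φ = 2 × 7.29×10⁻⁵ × sin 38° = 8.98×10⁻⁵ s⁻¹
Geostrophic balance rearranged: |∂P/∂n| = f ρ V_g
|∂P/∂n| = 8.98×10⁻⁵ × 0.777 × 8.00 = 5.58×10⁻⁴ Pa/m
Isobar spacing: Δn = ΔP/|∂P/∂n| = 500 Pa / 5.58×10⁻⁴ Pa/m = 896106 m ≈ 896 km

896 km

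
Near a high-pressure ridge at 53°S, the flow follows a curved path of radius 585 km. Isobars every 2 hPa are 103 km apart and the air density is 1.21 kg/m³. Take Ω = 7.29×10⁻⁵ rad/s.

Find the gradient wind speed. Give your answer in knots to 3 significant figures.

Coriolis parameter at 53°S:
f = 2Ω sin φ = 2 × 7.29×10⁻⁵ × sin 53° = 1.16×10⁻⁴ s⁻¹
Pressure gradient: |∂P/∂n| = 200 Pa / 103000 m = 1.94×10⁻³ Pa/m
Geostrophic speed: V_g = |∂P/∂n|/(fρ) = 1.94×10⁻³/(1.16×10⁻⁴ × 1.21) = 13.8 m/s
Around a high, pressure-gradient force acts outward with centrifugal, so Coriolis balances both:
fV = (1/ρ)|∂P/∂n| + V²/R  →  V² − fR·V + fR·V_g = 0
With fR = 1.16×10⁻⁴ × 585×10³ m = 68.1 m/s:
V = [fR − √((fR)² − 4 fR V_g)]/2 = [68.1 − √(68.1² − 4×68.1×13.8)]/2 = 19.2 m/s
Supergeostrophic (V > V_g = 13.8 m/s), as expected around a high.
Converting: 19.2 m/s × 1.944 = 37.3 knots

37.3 knots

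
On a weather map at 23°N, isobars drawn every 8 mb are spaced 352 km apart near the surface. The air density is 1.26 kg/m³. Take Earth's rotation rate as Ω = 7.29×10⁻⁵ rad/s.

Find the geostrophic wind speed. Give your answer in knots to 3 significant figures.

61.5 knots

Coriolis parameter at 23°N:
f = 2Ω sin φ = 2 × 7.29×10⁻⁵ × sin 23° = 5.70×10⁻⁵ s⁻¹
Pressure gradient: |∂P/∂n| = 800 Pa / 352000 m = 2.27×10⁻³ Pa/m
Geostrophic balance (pressure-gradient force = Coriolis force):
V_g = (1/(fρ)) |∂P/∂n| = 2.27×10⁻³ / (5.70×10⁻⁵ × 1.26) = 31.7 m/s
Converting: 31.7 m/s × 1.944 = 61.5 knots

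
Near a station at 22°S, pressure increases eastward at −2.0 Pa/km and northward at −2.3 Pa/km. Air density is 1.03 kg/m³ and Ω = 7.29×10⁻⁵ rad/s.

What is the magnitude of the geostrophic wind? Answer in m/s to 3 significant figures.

54.2 m/s

Coriolis parameter at 22°S:
f = 2Ω sin φ = 2 × 7.29×10⁻⁵ × sin 22° = 5.46×10⁻⁵ s⁻¹
In the Southern Hemisphere f is negative: f = −5.46×10⁻⁵ s⁻¹.
Component geostrophic relations (x east, y north):
u_g = −(1/(fρ)) ∂P/∂y,  v_g = (1/(fρ)) ∂P/∂x
u_g = −(−2.3×10⁻³)/(−5.46×10⁻⁵ × 1.03) = −40.9 m/s;  v_g = (−2.0×10⁻³)/(−5.46×10⁻⁵ × 1.03) = 35.6 m/s
|V_g| = √(u_g² + v_g²) = 54.2 m/s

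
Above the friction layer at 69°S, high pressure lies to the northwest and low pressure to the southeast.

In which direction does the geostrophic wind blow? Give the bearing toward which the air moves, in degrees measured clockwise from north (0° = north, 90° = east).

045°

The pressure-gradient force points toward the southeast (bearing 135°).
Geostrophic balance: in the Southern Hemisphere the Coriolis force deflects motion to the left, so the geostrophic wind blows 90° to the left of the pressure-gradient force (low pressure on the right).
Rotating 135° by 90° counterclockwise gives 045° — the wind blows toward the northeast.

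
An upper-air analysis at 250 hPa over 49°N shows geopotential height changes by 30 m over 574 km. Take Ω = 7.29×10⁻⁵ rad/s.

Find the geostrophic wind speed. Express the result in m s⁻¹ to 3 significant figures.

4.66 m s⁻¹

Coriolis parameter at 49°N:
f = 2Ω sin φ = 2 × 7.29×10⁻⁵ × sin 49° = 1.10×10⁻⁴ s⁻¹
Height gradient: |∂Z/∂n| = 30 m / 574000 m = 5.23×10⁻⁵
On a pressure surface, geostrophic balance gives V_g = (g/f)|∂Z/∂n|:
V_g = 9.81 × 5.23×10⁻⁵ / 1.10×10⁻⁴ = 4.66 m/s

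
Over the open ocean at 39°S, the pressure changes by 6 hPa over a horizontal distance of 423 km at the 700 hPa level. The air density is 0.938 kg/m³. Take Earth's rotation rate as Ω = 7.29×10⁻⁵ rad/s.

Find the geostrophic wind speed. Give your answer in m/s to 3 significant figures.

Coriolis parameter at 39°S:
f = 2Ω sin φ = 2 × 7.29×10⁻⁵ × sin 39° = 9.18×10⁻⁵ s⁻¹
Pressure gradient: |∂P/∂n| = 600 Pa / 423000 m = 1.42×10⁻³ Pa/m
Geostrophic balance (pressure-gradient force = Coriolis force):
V_g = (1/(fρ)) |∂P/∂n| = 1.42×10⁻³ / (9.18×10⁻⁵ × 0.938) = 16.5 m/s

16.5 m/s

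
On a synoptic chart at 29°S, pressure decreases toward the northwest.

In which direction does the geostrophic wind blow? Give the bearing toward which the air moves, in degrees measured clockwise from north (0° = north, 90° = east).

225°

The pressure-gradient force points toward the northwest (bearing 315°).
Geostrophic balance: in the Southern Hemisphere the Coriolis force deflects motion to the left, so the geostrophic wind blows 90° to the left of the pressure-gradient force (low pressure on the right).
Rotating 315° by 90° counterclockwise gives 225° — the wind blows toward the southwest.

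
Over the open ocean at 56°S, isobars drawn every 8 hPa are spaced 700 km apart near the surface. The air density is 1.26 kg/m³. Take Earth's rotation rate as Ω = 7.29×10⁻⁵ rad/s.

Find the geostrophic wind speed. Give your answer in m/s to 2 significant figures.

Coriolis parameter at 56°S:
f = 2Ω sin φ = 2 × 7.29×10⁻⁵ × sin 56° = 1.21×10⁻⁴ s⁻¹
Pressure gradient: |∂P/∂n| = 800 Pa / 700000 m = 1.14×10⁻³ Pa/m
Geostrophic balance (pressure-gradient force = Coriolis force):
V_g = (1/(fρ)) |∂P/∂n| = 1.14×10⁻³ / (1.21×10⁻⁴ × 1.26) = 7.50 m/s

7.5 m/s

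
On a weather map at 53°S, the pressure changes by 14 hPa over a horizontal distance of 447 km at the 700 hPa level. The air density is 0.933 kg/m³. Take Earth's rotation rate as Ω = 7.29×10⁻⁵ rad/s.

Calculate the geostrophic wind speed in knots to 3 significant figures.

Coriolis parameter at 53°S:
f = 2Ω sin φ = 2 × 7.29×10⁻⁵ × sin 53° = 1.16×10⁻⁴ s⁻¹
Pressure gradient: |∂P/∂n| = 1400 Pa / 447000 m = 3.13×10⁻³ Pa/m
Geostrophic balance (pressure-gradient force = Coriolis force):
V_g = (1/(fρ)) |∂P/∂n| = 3.13×10⁻³ / (1.16×10⁻⁴ × 0.933) = 28.8 m/s
Converting: 28.8 m/s × 1.944 = 56.0 knots

56.0 knots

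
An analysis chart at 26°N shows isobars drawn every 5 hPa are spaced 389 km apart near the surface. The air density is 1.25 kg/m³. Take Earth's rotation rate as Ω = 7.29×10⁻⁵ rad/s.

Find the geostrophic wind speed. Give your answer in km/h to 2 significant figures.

58 km/h

Coriolis parameter at 26°N:
f = 2Ω sin φ = 2 × 7.29×10⁻⁵ × sin 26° = 6.39×10⁻⁵ s⁻¹
Pressure gradient: |∂P/∂n| = 500 Pa / 389000 m = 1.29×10⁻³ Pa/m
Geostrophic balance (pressure-gradient force = Coriolis force):
V_g = (1/(fρ)) |∂P/∂n| = 1.29×10⁻³ / (6.39×10⁻⁵ × 1.25) = 16.1 m/s
Converting: 16.1 m/s × 3.6 = 58 km/h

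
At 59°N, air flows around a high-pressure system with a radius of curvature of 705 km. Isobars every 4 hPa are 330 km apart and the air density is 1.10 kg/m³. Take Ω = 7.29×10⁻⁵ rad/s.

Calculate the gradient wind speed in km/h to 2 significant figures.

Coriolis parameter at 59°N:
f = 2Ω sin φ = 2 × 7.29×10⁻⁵ × sin 59° = 1.25×10⁻⁴ s⁻¹
Pressure gradient: |∂P/∂n| = 400 Pa / 330000 m = 1.21×10⁻³ Pa/m
Geostrophic speed: V_g = |∂P/∂n|/(fρ) = 1.21×10⁻³/(1.25×10⁻⁴ × 1.10) = 8.82 m/s
Around a high, pressure-gradient force acts outward with centrifugal, so Coriolis balances both:
fV = (1/ρ)|∂P/∂n| + V²/R  →  V² − fR·V + fR·V_g = 0
With fR = 1.25×10⁻⁴ × 705×10³ m = 88.1 m/s:
V = [fR − √((fR)² − 4 fR V_g)]/2 = [88.1 − √(88.1² − 4×88.1×8.82)]/2 = 9.94 m/s
Supergeostrophic (V > V_g = 8.82 m/s), as expected around a high.
Converting: 9.94 m/s × 3.6 = 36 km/h

36 km/h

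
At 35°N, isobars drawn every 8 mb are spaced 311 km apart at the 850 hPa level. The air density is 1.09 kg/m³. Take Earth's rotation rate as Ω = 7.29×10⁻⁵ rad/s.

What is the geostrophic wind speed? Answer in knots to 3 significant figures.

Coriolis parameter at 35°N:
f = 2Ω sin φ = 2 × 7.29×10⁻⁵ × sin 35° = 8.36×10⁻⁵ s⁻¹
Pressure gradient: |∂P/∂n| = 800 Pa / 311000 m = 2.57×10⁻³ Pa/m
Geostrophic balance (pressure-gradient force = Coriolis force):
V_g = (1/(fρ)) |∂P/∂n| = 2.57×10⁻³ / (8.36×10⁻⁵ × 1.09) = 28.2 m/s
Converting: 28.2 m/s × 1.944 = 54.9 knots

54.9 knots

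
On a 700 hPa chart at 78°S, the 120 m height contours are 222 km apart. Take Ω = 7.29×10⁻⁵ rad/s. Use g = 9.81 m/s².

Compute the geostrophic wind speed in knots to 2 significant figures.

72 knots

Coriolis parameter at 78°S:
f = 2Ω sin φ = 2 × 7.29×10⁻⁵ × sin 78° = 1.43×10⁻⁴ s⁻¹
Height gradient: |∂Z/∂n| = 120 m / 222000 m = 5.41×10⁻⁴
On a pressure surface, geostrophic balance gives V_g = (g/f)|∂Z/∂n|:
V_g = 9.81 × 5.41×10⁻⁴ / 1.43×10⁻⁴ = 37.2 m/s
Converting: 37.2 m/s × 1.944 = 72 knots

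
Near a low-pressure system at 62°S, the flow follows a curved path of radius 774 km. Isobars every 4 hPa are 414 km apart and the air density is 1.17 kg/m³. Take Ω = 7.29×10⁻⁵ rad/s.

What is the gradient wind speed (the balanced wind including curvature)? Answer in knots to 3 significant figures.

11.8 knots

Coriolis parameter at 62°S:
f = 2Ω sin φ = 2 × 7.29×10⁻⁵ × sin 62° = 1.29×10⁻⁴ s⁻¹
Pressure gradient: |∂P/∂n| = 400 Pa / 414000 m = 9.66×10⁻⁴ Pa/m
Geostrophic speed: V_g = |∂P/∂n|/(fρ) = 9.66×10⁻⁴/(1.29×10⁻⁴ × 1.17) = 6.41 m/s
Around a low, centrifugal force acts outward with Coriolis, so pressure-gradient force balances both:
(1/ρ)|∂P/∂n| = fV + V²/R  →  V² + fR·V − fR·V_g = 0
With fR = 1.29×10⁻⁴ × 774×10³ m = 99.6 m/s:
V = [−fR + √((fR)² + 4 fR V_g)]/2 = [−99.6 + √(99.6² + 4×99.6×6.41)]/2 = 6.05 m/s
Subgeostrophic (V < V_g = 6.41 m/s), as expected around a low.
Converting: 6.05 m/s × 1.944 = 11.8 knots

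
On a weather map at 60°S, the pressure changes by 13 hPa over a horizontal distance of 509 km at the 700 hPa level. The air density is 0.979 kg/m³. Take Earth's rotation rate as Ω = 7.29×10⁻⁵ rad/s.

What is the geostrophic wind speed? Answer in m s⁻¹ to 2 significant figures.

21 m s⁻¹

Coriolis parameter at 60°S:
f = 2Ω sin φ = 2 × 7.29×10⁻⁵ × sin 60° = 1.26×10⁻⁴ s⁻¹
Pressure gradient: |∂P/∂n| = 1300 Pa / 509000 m = 2.55×10⁻³ Pa/m
Geostrophic balance (pressure-gradient force = Coriolis force):
V_g = (1/(fρ)) |∂P/∂n| = 2.55×10⁻³ / (1.26×10⁻⁴ × 0.979) = 20.7 m/s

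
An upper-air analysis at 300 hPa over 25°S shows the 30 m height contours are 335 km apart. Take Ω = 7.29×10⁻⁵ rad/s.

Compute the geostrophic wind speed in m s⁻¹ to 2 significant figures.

14 m s⁻¹

Coriolis parameter at 25°S:
f = 2Ω sin φ = 2 × 7.29×10⁻⁵ × sin 25° = 6.16×10⁻⁵ s⁻¹
Height gradient: |∂Z/∂n| = 30 m / 335000 m = 8.96×10⁻⁵
On a pressure surface, geostrophic balance gives V_g = (g/f)|∂Z/∂n|:
V_g = 9.81 × 8.96×10⁻⁵ / 6.16×10⁻⁵ = 14.3 m/s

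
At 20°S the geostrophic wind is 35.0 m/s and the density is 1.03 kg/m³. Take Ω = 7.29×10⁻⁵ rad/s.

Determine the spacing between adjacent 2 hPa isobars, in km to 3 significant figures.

111 km

Coriolis parameter at 20°S:
f = 2Ω sin φ = 2 × 7.29×10⁻⁵ × sin 20° = 4.99×10⁻⁵ s⁻¹
Geostrophic balance rearranged: |∂P/∂n| = f ρ V_g
|∂P/∂n| = 4.99×10⁻⁵ × 1.03 × 35.0 = 1.80×10⁻³ Pa/m
Isobar spacing: Δn = ΔP/|∂P/∂n| = 200 Pa / 1.80×10⁻³ Pa/m = 111254 m ≈ 111 km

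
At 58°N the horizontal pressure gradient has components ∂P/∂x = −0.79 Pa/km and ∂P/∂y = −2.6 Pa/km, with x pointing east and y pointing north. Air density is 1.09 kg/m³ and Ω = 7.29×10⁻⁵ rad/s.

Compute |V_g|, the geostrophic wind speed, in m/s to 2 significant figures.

20 m/s

Coriolis parameter at 58°N:
f = 2Ω sin φ = 2 × 7.29×10⁻⁵ × sin 58° = 1.24×10⁻⁴ s⁻¹
Component geostrophic relations (x east, y north):
u_g = −(1/(fρ)) ∂P/∂y,  v_g = (1/(fρ)) ∂P/∂x
u_g = −(−2.6×10⁻³)/(1.24×10⁻⁴ × 1.09) = 19.3 m/s;  v_g = (−0.79×10⁻³)/(1.24×10⁻⁴ × 1.09) = −5.86 m/s
|V_g| = √(u_g² + v_g²) = 20.2 m/s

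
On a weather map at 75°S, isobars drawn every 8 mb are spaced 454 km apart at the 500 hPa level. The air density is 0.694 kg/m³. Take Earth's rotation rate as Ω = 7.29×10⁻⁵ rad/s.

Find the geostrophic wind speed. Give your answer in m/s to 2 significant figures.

18 m/s

Coriolis parameter at 75°S:
f = 2Ω sin φ = 2 × 7.29×10⁻⁵ × sin 75° = 1.41×10⁻⁴ s⁻¹
Pressure gradient: |∂P/∂n| = 800 Pa / 454000 m = 1.76×10⁻³ Pa/m
Geostrophic balance (pressure-gradient force = Coriolis force):
V_g = (1/(fρ)) |∂P/∂n| = 1.76×10⁻³ / (1.41×10⁻⁴ × 0.694) = 18.0 m/s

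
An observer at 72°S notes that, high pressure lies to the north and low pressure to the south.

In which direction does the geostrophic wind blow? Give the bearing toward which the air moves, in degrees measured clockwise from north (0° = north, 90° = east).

The pressure-gradient force points toward the south (bearing 180°).
Geostrophic balance: in the Southern Hemisphere the Coriolis force deflects motion to the left, so the geostrophic wind blows 90° to the left of the pressure-gradient force (low pressure on the right).
Rotating 180° by 90° counterclockwise gives 090° — the wind blows toward the east.

090°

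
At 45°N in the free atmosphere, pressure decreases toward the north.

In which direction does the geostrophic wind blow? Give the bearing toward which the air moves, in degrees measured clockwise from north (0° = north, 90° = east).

090°

The pressure-gradient force points toward the north (bearing 000°).
Geostrophic balance: in the Northern Hemisphere the Coriolis force deflects motion to the right, so the geostrophic wind blows 90° to the right of the pressure-gradient force (low pressure on the left).
Rotating 000° by 90° clockwise gives 090° — the wind blows toward the east.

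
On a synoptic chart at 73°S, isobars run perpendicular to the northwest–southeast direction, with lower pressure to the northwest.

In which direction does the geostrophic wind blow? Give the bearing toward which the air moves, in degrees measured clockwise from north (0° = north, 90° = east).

The pressure-gradient force points toward the northwest (bearing 315°).
Geostrophic balance: in the Southern Hemisphere the Coriolis force deflects motion to the left, so the geostrophic wind blows 90° to the left of the pressure-gradient force (low pressure on the right).
Rotating 315° by 90° counterclockwise gives 225° — the wind blows toward the southwest.

225°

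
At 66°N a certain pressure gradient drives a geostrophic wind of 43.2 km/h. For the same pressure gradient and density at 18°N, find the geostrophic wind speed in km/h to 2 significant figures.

With the same pressure gradient and density, V_g ∝ 1/f ∝ 1/sin φ.
V₂ = V₁ · sin φ₁ / sin φ₂ = 43.2 × sin 66° / sin 18°
V₂ = 43.2 × 0.9135/0.3090 = 130 km/h

130 km/h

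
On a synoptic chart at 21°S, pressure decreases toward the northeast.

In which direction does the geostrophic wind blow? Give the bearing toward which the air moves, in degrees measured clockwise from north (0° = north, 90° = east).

The pressure-gradient force points toward the northeast (bearing 045°).
Geostrophic balance: in the Southern Hemisphere the Coriolis force deflects motion to the left, so the geostrophic wind blows 90° to the left of the pressure-gradient force (low pressure on the right).
Rotating 045° by 90° counterclockwise gives 315° — the wind blows toward the northwest.

315°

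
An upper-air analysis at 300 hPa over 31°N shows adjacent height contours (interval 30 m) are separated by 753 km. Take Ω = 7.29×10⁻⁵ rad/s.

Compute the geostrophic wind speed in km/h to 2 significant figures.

Coriolis parameter at 31°N:
f = 2Ω sin φ = 2 × 7.29×10⁻⁵ × sin 31° = 7.51×10⁻⁵ s⁻¹
Height gradient: |∂Z/∂n| = 30 m / 753000 m = 3.98×10⁻⁵
On a pressure surface, geostrophic balance gives V_g = (g/f)|∂Z/∂n|:
V_g = 9.81 × 3.98×10⁻⁵ / 7.51×10⁻⁵ = 5.20 m/s
Converting: 5.20 m/s × 3.6 = 19 km/h

19 km/h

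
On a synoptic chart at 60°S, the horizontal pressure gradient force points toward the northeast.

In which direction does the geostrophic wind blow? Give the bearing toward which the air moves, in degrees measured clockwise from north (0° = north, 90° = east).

315°

The pressure-gradient force points toward the northeast (bearing 045°).
Geostrophic balance: in the Southern Hemisphere the Coriolis force deflects motion to the left, so the geostrophic wind blows 90° to the left of the pressure-gradient force (low pressure on the right).
Rotating 045° by 90° counterclockwise gives 315° — the wind blows toward the northwest.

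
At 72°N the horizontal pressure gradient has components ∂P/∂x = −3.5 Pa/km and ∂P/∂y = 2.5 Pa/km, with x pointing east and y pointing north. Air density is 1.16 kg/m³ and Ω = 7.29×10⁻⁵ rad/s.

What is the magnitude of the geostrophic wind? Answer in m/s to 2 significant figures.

27 m/s

Coriolis parameter at 72°N:
f = 2Ω sin φ = 2 × 7.29×10⁻⁵ × sin 72° = 1.39×10⁻⁴ s⁻¹
Component geostrophic relations (x east, y north):
u_g = −(1/(fρ)) ∂P/∂y,  v_g = (1/(fρ)) ∂P/∂x
u_g = −(2.5×10⁻³)/(1.39×10⁻⁴ × 1.16) = −15.5 m/s;  v_g = (−3.5×10⁻³)/(1.39×10⁻⁴ × 1.16) = −21.8 m/s
|V_g| = √(u_g² + v_g²) = 26.7 m/s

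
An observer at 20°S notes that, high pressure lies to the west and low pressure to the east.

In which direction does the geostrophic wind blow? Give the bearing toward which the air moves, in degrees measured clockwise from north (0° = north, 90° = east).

The pressure-gradient force points toward the east (bearing 090°).
Geostrophic balance: in the Southern Hemisphere the Coriolis force deflects motion to the left, so the geostrophic wind blows 90° to the left of the pressure-gradient force (low pressure on the right).
Rotating 090° by 90° counterclockwise gives 000° — the wind blows toward the north.

000°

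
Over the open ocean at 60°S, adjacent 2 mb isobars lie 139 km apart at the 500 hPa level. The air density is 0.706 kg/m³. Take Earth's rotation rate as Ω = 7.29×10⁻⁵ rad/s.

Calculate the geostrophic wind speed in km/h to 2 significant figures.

Coriolis parameter at 60°S:
f = 2Ω sin φ = 2 × 7.29×10⁻⁵ × sin 60° = 1.26×10⁻⁴ s⁻¹
Pressure gradient: |∂P/∂n| = 200 Pa / 139000 m = 1.44×10⁻³ Pa/m
Geostrophic balance (pressure-gradient force = Coriolis force):
V_g = (1/(fρ)) |∂P/∂n| = 1.44×10⁻³ / (1.26×10⁻⁴ × 0.706) = 16.1 m/s
Converting: 16.1 m/s × 3.6 = 58 km/h

58 km/h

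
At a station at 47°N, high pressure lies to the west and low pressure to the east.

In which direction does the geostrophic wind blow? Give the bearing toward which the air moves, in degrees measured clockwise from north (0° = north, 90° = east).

The pressure-gradient force points toward the east (bearing 090°).
Geostrophic balance: in the Northern Hemisphere the Coriolis force deflects motion to the right, so the geostrophic wind blows 90° to the right of the pressure-gradient force (low pressure on the left).
Rotating 090° by 90° clockwise gives 180° — the wind blows toward the south.

180°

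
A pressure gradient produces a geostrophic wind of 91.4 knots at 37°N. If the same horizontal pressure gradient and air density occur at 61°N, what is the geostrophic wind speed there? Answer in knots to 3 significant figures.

With the same pressure gradient and density, V_g ∝ 1/f ∝ 1/sin φ.
V₂ = V₁ · sin φ₁ / sin φ₂ = 91.4 × sin 37° / sin 61°
V₂ = 91.4 × 0.6018/0.8746 = 62.9 knots

62.9 knots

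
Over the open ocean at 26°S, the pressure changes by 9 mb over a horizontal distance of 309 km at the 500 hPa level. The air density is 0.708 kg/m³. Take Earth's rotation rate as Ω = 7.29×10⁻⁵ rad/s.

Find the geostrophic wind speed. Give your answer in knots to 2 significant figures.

130 knots

Coriolis parameter at 26°S:
f = 2Ω sin φ = 2 × 7.29×10⁻⁵ × sin 26° = 6.39×10⁻⁵ s⁻¹
Pressure gradient: |∂P/∂n| = 900 Pa / 309000 m = 2.91×10⁻³ Pa/m
Geostrophic balance (pressure-gradient force = Coriolis force):
V_g = (1/(fρ)) |∂P/∂n| = 2.91×10⁻³ / (6.39×10⁻⁵ × 0.708) = 64.4 m/s
Converting: 64.4 m/s × 1.944 = 130 knots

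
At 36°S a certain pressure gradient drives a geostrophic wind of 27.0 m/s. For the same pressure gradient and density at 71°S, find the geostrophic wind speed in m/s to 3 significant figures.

With the same pressure gradient and density, V_g ∝ 1/f ∝ 1/sin φ.
V₂ = V₁ · sin φ₁ / sin φ₂ = 27.0 × sin 36° / sin 71°
V₂ = 27.0 × 0.5878/0.9455 = 16.8 m/s

16.8 m/s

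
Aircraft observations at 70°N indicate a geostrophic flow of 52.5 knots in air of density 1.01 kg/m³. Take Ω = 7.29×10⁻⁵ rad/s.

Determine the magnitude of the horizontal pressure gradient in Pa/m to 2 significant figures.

Coriolis parameter at 70°N:
f = 2Ω sin φ = 2 × 7.29×10⁻⁵ × sin 70° = 1.37×10⁻⁴ s⁻¹
Wind speed in SI: 52.5 knots = 27.0 m/s
Geostrophic balance rearranged: |∂P/∂n| = f ρ V_g
|∂P/∂n| = 1.37×10⁻⁴ × 1.01 × 27.0 = 3.74×10⁻³ Pa/m

3.7×10⁻³ Pa/m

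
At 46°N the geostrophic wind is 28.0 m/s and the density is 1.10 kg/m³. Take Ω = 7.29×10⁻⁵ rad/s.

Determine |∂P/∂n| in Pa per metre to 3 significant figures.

3.23×10⁻³ Pa/m

Coriolis parameter at 46°N:
f = 2Ω sin φ = 2 × 7.29×10⁻⁵ × sin 46° = 1.05×10⁻⁴ s⁻¹
Geostrophic balance rearranged: |∂P/∂n| = f ρ V_g
|∂P/∂n| = 1.05×10⁻⁴ × 1.10 × 28.0 = 3.23×10⁻³ Pa/m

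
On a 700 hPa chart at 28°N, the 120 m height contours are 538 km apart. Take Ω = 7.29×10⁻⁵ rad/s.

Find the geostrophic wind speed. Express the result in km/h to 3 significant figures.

115 km/h

Coriolis parameter at 28°N:
f = 2Ω sin φ = 2 × 7.29×10⁻⁵ × sin 28° = 6.84×10⁻⁵ s⁻¹
Height gradient: |∂Z/∂n| = 120 m / 538000 m = 2.23×10⁻⁴
On a pressure surface, geostrophic balance gives V_g = (g/f)|∂Z/∂n|:
V_g = 9.81 × 2.23×10⁻⁴ / 6.84×10⁻⁵ = 32.0 m/s
Converting: 32.0 m/s × 3.6 = 115 km/h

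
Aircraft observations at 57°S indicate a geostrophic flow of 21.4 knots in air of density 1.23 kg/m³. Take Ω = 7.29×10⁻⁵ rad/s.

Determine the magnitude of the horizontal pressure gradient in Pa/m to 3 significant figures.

1.66×10⁻³ Pa/m

Coriolis parameter at 57°S:
f = 2Ω sin φ = 2 × 7.29×10⁻⁵ × sin 57° = 1.22×10⁻⁴ s⁻¹
Wind speed in SI: 21.4 knots = 11.0 m/s
Geostrophic balance rearranged: |∂P/∂n| = f ρ V_g
|∂P/∂n| = 1.22×10⁻⁴ × 1.23 × 11.0 = 1.66×10⁻³ Pa/m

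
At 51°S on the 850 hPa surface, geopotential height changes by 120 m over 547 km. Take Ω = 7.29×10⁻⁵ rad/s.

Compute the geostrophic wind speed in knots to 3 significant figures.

Coriolis parameter at 51°S:
f = 2Ω sin φ = 2 × 7.29×10⁻⁵ × sin 51° = 1.13×10⁻⁴ s⁻¹
Height gradient: |∂Z/∂n| = 120 m / 547000 m = 2.19×10⁻⁴
On a pressure surface, geostrophic balance gives V_g = (g/f)|∂Z/∂n|:
V_g = 9.81 × 2.19×10⁻⁴ / 1.13×10⁻⁴ = 19.0 m/s
Converting: 19.0 m/s × 1.944 = 36.9 knots

36.9 knots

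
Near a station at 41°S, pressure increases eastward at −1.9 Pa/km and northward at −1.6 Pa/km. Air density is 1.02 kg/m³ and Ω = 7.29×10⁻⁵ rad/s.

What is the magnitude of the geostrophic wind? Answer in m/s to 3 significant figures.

Coriolis parameter at 41°S:
f = 2Ω sin φ = 2 × 7.29×10⁻⁵ × sin 41° = 9.57×10⁻⁵ s⁻¹
In the Southern Hemisphere f is negative: f = −9.57×10⁻⁵ s⁻¹.
Component geostrophic relations (x east, y north):
u_g = −(1/(fρ)) ∂P/∂y,  v_g = (1/(fρ)) ∂P/∂x
u_g = −(−1.6×10⁻³)/(−9.57×10⁻⁵ × 1.02) = −16.4 m/s;  v_g = (−1.9×10⁻³)/(−9.57×10⁻⁵ × 1.02) = 19.5 m/s
|V_g| = √(u_g² + v_g²) = 25.5 m/s

25.5 m/s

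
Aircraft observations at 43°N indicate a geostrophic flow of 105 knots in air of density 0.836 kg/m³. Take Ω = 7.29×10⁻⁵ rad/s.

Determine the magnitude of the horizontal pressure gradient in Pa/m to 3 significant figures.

Coriolis parameter at 43°N:
f = 2Ω sin φ = 2 × 7.29×10⁻⁵ × sin 43° = 9.94×10⁻⁵ s⁻¹
Wind speed in SI: 105 knots = 54.0 m/s
Geostrophic balance rearranged: |∂P/∂n| = f ρ V_g
|∂P/∂n| = 9.94×10⁻⁵ × 0.836 × 54.0 = 4.49×10⁻³ Pa/m

4.49×10⁻³ Pa/m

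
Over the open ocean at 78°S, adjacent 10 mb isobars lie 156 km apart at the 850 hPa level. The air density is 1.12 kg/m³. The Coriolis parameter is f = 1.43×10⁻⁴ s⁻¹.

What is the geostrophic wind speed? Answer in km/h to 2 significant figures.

140 km/h

Pressure gradient: |∂P/∂n| = 1000 Pa / 156000 m = 6.41×10⁻³ Pa/m
Geostrophic balance (pressure-gradient force = Coriolis force):
V_g = (1/(fρ)) |∂P/∂n| = 6.41×10⁻³ / (1.43×10⁻⁴ × 1.12) = 40.0 m/s
Converting: 40.0 m/s × 3.6 = 140 km/h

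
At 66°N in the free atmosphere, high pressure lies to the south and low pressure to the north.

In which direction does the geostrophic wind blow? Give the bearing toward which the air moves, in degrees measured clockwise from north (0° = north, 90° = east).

The pressure-gradient force points toward the north (bearing 000°).
Geostrophic balance: in the Northern Hemisphere the Coriolis force deflects motion to the right, so the geostrophic wind blows 90° to the right of the pressure-gradient force (low pressure on the left).
Rotating 000° by 90° clockwise gives 090° — the wind blows toward the east.

090°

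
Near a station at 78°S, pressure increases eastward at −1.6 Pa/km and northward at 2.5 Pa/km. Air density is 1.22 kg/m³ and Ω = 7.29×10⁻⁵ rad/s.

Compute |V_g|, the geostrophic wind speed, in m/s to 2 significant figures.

17 m/s

Coriolis parameter at 78°S:
f = 2Ω sin φ = 2 × 7.29×10⁻⁵ × sin 78° = 1.43×10⁻⁴ s⁻¹
In the Southern Hemisphere f is negative: f = −1.43×10⁻⁴ s⁻¹.
Component geostrophic relations (x east, y north):
u_g = −(1/(fρ)) ∂P/∂y,  v_g = (1/(fρ)) ∂P/∂x
u_g = −(2.5×10⁻³)/(−1.43×10⁻⁴ × 1.22) = 14.4 m/s;  v_g = (−1.6×10⁻³)/(−1.43×10⁻⁴ × 1.22) = 9.20 m/s
|V_g| = √(u_g² + v_g²) = 17.1 m/s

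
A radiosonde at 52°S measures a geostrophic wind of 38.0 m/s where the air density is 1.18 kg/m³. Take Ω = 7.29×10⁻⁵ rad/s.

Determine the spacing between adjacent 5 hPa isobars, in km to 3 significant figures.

Coriolis parameter at 52°S:
f = 2Ω sin φ = 2 × 7.29×10⁻⁵ × sin 52° = 1.15×10⁻⁴ s⁻¹
Geostrophic balance rearranged: |∂P/∂n| = f ρ V_g
|∂P/∂n| = 1.15×10⁻⁴ × 1.18 × 38.0 = 5.15×10⁻³ Pa/m
Isobar spacing: Δn = ΔP/|∂P/∂n| = 500 Pa / 5.15×10⁻³ Pa/m = 97054 m ≈ 97.1 km

97.1 km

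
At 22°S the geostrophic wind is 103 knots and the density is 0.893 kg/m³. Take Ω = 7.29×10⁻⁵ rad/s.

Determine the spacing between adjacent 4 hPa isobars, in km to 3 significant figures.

155 km

Coriolis parameter at 22°S:
f = 2Ω sin φ = 2 × 7.29×10⁻⁵ × sin 22° = 5.46×10⁻⁵ s⁻¹
Wind speed in SI: 103 knots = 53.0 m/s
Geostrophic balance rearranged: |∂P/∂n| = f ρ V_g
|∂P/∂n| = 5.46×10⁻⁵ × 0.893 × 53.0 = 2.58×10⁻³ Pa/m
Isobar spacing: Δn = ΔP/|∂P/∂n| = 400 Pa / 2.58×10⁻³ Pa/m = 154775 m ≈ 155 km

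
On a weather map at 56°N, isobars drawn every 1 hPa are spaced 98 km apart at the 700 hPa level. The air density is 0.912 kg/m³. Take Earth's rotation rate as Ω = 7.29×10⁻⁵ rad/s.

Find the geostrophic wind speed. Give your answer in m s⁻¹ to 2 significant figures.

Coriolis parameter at 56°N:
f = 2Ω sin φ = 2 × 7.29×10⁻⁵ × sin 56° = 1.21×10⁻⁴ s⁻¹
Pressure gradient: |∂P/∂n| = 100 Pa / 98000 m = 1.02×10⁻³ Pa/m
Geostrophic balance (pressure-gradient force = Coriolis force):
V_g = (1/(fρ)) |∂P/∂n| = 1.02×10⁻³ / (1.21×10⁻⁴ × 0.912) = 9.26 m/s

9.3 m s⁻¹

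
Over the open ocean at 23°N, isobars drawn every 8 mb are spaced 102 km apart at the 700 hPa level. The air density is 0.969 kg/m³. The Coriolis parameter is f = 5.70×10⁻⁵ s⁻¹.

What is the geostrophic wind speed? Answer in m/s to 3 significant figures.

Pressure gradient: |∂P/∂n| = 800 Pa / 102000 m = 7.84×10⁻³ Pa/m
Geostrophic balance (pressure-gradient force = Coriolis force):
V_g = (1/(fρ)) |∂P/∂n| = 7.84×10⁻³ / (5.70×10⁻⁵ × 0.969) = 142 m/s

142 m/s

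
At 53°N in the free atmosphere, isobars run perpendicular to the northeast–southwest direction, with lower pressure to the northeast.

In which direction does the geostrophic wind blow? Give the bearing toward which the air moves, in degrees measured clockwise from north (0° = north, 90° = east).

The pressure-gradient force points toward the northeast (bearing 045°).
Geostrophic balance: in the Northern Hemisphere the Coriolis force deflects motion to the right, so the geostrophic wind blows 90° to the right of the pressure-gradient force (low pressure on the left).
Rotating 045° by 90° clockwise gives 135° — the wind blows toward the southeast.

135°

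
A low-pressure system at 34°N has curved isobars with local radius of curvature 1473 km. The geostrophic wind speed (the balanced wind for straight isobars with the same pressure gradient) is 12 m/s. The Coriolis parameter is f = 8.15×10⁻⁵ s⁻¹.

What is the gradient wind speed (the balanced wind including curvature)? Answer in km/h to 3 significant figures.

Around a low, centrifugal force acts outward with Coriolis, so pressure-gradient force balances both:
(1/ρ)|∂P/∂n| = fV + V²/R  →  V² + fR·V − fR·V_g = 0
With fR = 8.15×10⁻⁵ × 1473×10³ m = 120 m/s:
V = [−fR + √((fR)² + 4 fR V_g)]/2 = [−120 + √(120² + 4×120×12)]/2 = 11 m/s
Subgeostrophic (V < V_g = 12 m/s), as expected around a low.
Converting: 11 m/s × 3.6 = 39.6 km/h

39.6 km/h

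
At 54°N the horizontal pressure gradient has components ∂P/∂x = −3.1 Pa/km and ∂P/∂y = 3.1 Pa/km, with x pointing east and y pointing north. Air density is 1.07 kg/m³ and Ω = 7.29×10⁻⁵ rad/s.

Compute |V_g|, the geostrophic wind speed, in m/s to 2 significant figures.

Coriolis parameter at 54°N:
f = 2Ω sin φ = 2 × 7.29×10⁻⁵ × sin 54° = 1.18×10⁻⁴ s⁻¹
Component geostrophic relations (x east, y north):
u_g = −(1/(fρ)) ∂P/∂y,  v_g = (1/(fρ)) ∂P/∂x
u_g = −(3.1×10⁻³)/(1.18×10⁻⁴ × 1.07) = −24.6 m/s;  v_g = (−3.1×10⁻³)/(1.18×10⁻⁴ × 1.07) = −24.6 m/s
|V_g| = √(u_g² + v_g²) = 34.7 m/s

35 m/s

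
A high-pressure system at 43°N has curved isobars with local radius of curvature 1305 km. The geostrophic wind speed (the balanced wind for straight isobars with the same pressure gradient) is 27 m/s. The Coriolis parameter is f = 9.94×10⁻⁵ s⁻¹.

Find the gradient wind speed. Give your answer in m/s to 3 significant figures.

38.3 m/s

Around a high, pressure-gradient force acts outward with centrifugal, so Coriolis balances both:
fV = (1/ρ)|∂P/∂n| + V²/R  →  V² − fR·V + fR·V_g = 0
With fR = 9.94×10⁻⁵ × 1305×10³ m = 130 m/s:
V = [fR − √((fR)² − 4 fR V_g)]/2 = [130 − √(130² − 4×130×27)]/2 = 38.3 m/s
Supergeostrophic (V > V_g = 27 m/s), as expected around a high.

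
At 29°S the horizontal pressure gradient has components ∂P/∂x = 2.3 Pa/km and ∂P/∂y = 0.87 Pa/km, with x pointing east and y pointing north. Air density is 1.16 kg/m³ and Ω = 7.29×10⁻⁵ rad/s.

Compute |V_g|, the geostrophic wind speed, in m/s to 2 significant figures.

30 m/s

Coriolis parameter at 29°S:
f = 2Ω sin φ = 2 × 7.29×10⁻⁵ × sin 29° = 7.07×10⁻⁵ s⁻¹
In the Southern Hemisphere f is negative: f = −7.07×10⁻⁵ s⁻¹.
Component geostrophic relations (x east, y north):
u_g = −(1/(fρ)) ∂P/∂y,  v_g = (1/(fρ)) ∂P/∂x
u_g = −(0.87×10⁻³)/(−7.07×10⁻⁵ × 1.16) = 10.6 m/s;  v_g = (2.3×10⁻³)/(−7.07×10⁻⁵ × 1.16) = −28.1 m/s
|V_g| = √(u_g² + v_g²) = 30.0 m/s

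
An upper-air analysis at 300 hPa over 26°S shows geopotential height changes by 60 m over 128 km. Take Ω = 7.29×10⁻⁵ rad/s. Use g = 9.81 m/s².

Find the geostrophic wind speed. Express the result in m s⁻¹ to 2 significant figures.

Coriolis parameter at 26°S:
f = 2Ω sin φ = 2 × 7.29×10⁻⁵ × sin 26° = 6.39×10⁻⁵ s⁻¹
Height gradient: |∂Z/∂n| = 60 m / 128000 m = 4.69×10⁻⁴
On a pressure surface, geostrophic balance gives V_g = (g/f)|∂Z/∂n|:
V_g = 9.81 × 4.69×10⁻⁴ / 6.39×10⁻⁵ = 71.9 m/s

72 m s⁻¹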